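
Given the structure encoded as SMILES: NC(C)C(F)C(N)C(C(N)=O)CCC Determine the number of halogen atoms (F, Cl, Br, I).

1

Halogen atoms appear at heavy-atom position 5 (1×F).
Other groups present: 1 amide, 2 primary amine.
Halogen count: 1.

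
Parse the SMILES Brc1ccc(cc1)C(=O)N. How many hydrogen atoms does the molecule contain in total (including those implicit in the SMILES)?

Walk through each heavy atom and fill implicit hydrogens from standard valence (C 4, N 3, O 2, S 2, halogen 1); for lowercase aromatic atoms, an aromatic c carries 1 H when it has two neighbours and 0 H with three, and aromatic n carries 0 H:
  atom 1: Br (halogen, monovalent) → 0 H
  atom 2: aromatic c, 3 neighbours → 0 H
  atom 3: aromatic c, 2 neighbours → 1 H
  atom 4: aromatic c, 2 neighbours → 1 H
  atom 5: aromatic c, 3 neighbours → 0 H
  atom 6: aromatic c, 2 neighbours → 1 H
  atom 7: aromatic c, 2 neighbours → 1 H
  atom 8: C, bond orders sum to 4 (valence 4) → 0 H
  atom 9: O, bond orders sum to 2 (valence 2) → 0 H
  atom 10: N, bond orders sum to 1 (valence 3) → 2 H
Total hydrogens: 6.

6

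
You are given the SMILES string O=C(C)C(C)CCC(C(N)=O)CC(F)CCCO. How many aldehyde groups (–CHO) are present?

Scan the SMILES for the aldehyde motif — none present.
Groups that are present: 1 amide, 1 hydroxyl, 1 ketone.

0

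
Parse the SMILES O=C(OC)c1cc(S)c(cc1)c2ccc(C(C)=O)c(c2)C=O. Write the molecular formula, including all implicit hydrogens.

C17H14O4S

Walk through each heavy atom and fill implicit hydrogens from standard valence (C 4, N 3, O 2, S 2, halogen 1); for lowercase aromatic atoms, an aromatic c carries 1 H when it has two neighbours and 0 H with three, and aromatic n carries 0 H:
  atom 1: O, bond orders sum to 2 (valence 2) → 0 H
  atom 2: C, bond orders sum to 4 (valence 4) → 0 H
  atom 3: O, bond orders sum to 2 (valence 2) → 0 H
  atom 4: C, bond orders sum to 1 (valence 4) → 3 H
  atom 5: aromatic c, 3 neighbours → 0 H
  atom 6: aromatic c, 2 neighbours → 1 H
  atom 7: aromatic c, 3 neighbours → 0 H
  atom 8: S, bond orders sum to 1 (valence 2) → 1 H
  atom 9: aromatic c, 3 neighbours → 0 H
  atom 10: aromatic c, 2 neighbours → 1 H
  atom 11: aromatic c, 2 neighbours → 1 H
  atom 12: aromatic c, 3 neighbours → 0 H
  atom 13: aromatic c, 2 neighbours → 1 H
  atom 14: aromatic c, 2 neighbours → 1 H
  atom 15: aromatic c, 3 neighbours → 0 H
  atom 16: C, bond orders sum to 4 (valence 4) → 0 H
  atom 17: C, bond orders sum to 1 (valence 4) → 3 H
  atom 18: O, bond orders sum to 2 (valence 2) → 0 H
  atom 19: aromatic c, 3 neighbours → 0 H
  atom 20: aromatic c, 2 neighbours → 1 H
  atom 21: C, bond orders sum to 3 (valence 4) → 1 H
  atom 22: O, bond orders sum to 2 (valence 2) → 0 H
Totals → C:17, H:14, O:4, S:1.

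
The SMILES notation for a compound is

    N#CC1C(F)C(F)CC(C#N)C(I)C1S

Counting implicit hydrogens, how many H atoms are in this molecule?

Walk through each heavy atom and fill implicit hydrogens from standard valence (C 4, N 3, O 2, S 2, halogen 1):
  atom 1: N, bond orders sum to 3 (valence 3) → 0 H
  atom 2: C, bond orders sum to 4 (valence 4) → 0 H
  atom 3: C, bond orders sum to 3 (valence 4) → 1 H
  atom 4: C, bond orders sum to 3 (valence 4) → 1 H
  atom 5: F (halogen, monovalent) → 0 H
  atom 6: C, bond orders sum to 3 (valence 4) → 1 H
  atom 7: F (halogen, monovalent) → 0 H
  atom 8: C, bond orders sum to 2 (valence 4) → 2 H
  atom 9: C, bond orders sum to 3 (valence 4) → 1 H
  atom 10: C, bond orders sum to 4 (valence 4) → 0 H
  atom 11: N, bond orders sum to 3 (valence 3) → 0 H
  atom 12: C, bond orders sum to 3 (valence 4) → 1 H
  atom 13: I (halogen, monovalent) → 0 H
  atom 14: C, bond orders sum to 3 (valence 4) → 1 H
  atom 15: S, bond orders sum to 1 (valence 2) → 1 H
Total hydrogens: 9.

9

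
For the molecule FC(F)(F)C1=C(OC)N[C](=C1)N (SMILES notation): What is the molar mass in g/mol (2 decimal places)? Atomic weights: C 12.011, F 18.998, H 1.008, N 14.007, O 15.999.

180.13 g/mol

First, the molecular formula is C6H7F3N2O (counting implicit H from valence).
  C: 6 × 12.011 = 72.066
  F: 3 × 18.998 = 56.994
  H: 7 × 1.008 = 7.056
  N: 2 × 14.007 = 28.014
  O: 1 × 15.999 = 15.999
Sum: 6×12.011 + 3×18.998 + 7×1.008 + 2×14.007 + 1×15.999 = 180.129 → 180.13 g/mol.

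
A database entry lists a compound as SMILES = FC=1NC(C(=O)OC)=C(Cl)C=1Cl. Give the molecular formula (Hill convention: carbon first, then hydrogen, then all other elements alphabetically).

Walk through each heavy atom and fill implicit hydrogens from standard valence (C 4, N 3, O 2, S 2, halogen 1):
  atom 1: F (halogen, monovalent) → 0 H
  atom 2: C, bond orders sum to 4 (valence 4) → 0 H
  atom 3: N, bond orders sum to 2 (valence 3) → 1 H
  atom 4: C, bond orders sum to 4 (valence 4) → 0 H
  atom 5: C, bond orders sum to 4 (valence 4) → 0 H
  atom 6: O, bond orders sum to 2 (valence 2) → 0 H
  atom 7: O, bond orders sum to 2 (valence 2) → 0 H
  atom 8: C, bond orders sum to 1 (valence 4) → 3 H
  atom 9: C, bond orders sum to 4 (valence 4) → 0 H
  atom 10: Cl (halogen, monovalent) → 0 H
  atom 11: C, bond orders sum to 4 (valence 4) → 0 H
  atom 12: Cl (halogen, monovalent) → 0 H
Totals → C:6, H:4, Cl:2, F:1, N:1, O:2.

C6H4Cl2FNO2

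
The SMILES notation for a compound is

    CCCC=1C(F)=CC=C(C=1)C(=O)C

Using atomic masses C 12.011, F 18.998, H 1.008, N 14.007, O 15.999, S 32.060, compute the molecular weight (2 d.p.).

180.22 g/mol

First, the molecular formula is C11H13FO (counting implicit H from valence).
  C: 11 × 12.011 = 132.121
  F: 1 × 18.998 = 18.998
  H: 13 × 1.008 = 13.104
  O: 1 × 15.999 = 15.999
Sum: 11×12.011 + 1×18.998 + 13×1.008 + 1×15.999 = 180.222 → 180.22 g/mol.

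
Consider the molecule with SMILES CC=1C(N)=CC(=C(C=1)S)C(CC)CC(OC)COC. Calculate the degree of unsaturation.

4

Molecular formula: C15H25NO2S.
DoU = (2C + 2 + N − H − X) / 2, where X is the halogen count and O/S are ignored.
    = (2·15 + 2 + 1 − 25 − 0) / 2 = 8 / 2 = 4.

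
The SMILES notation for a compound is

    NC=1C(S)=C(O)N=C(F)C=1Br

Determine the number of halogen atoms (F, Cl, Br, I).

Halogen atoms appear at heavy-atom positions 9, 11 (1×Br, 1×F).
Other groups present: 1 hydroxyl, 1 primary amine, 1 thiol.
Halogen count: 2.

2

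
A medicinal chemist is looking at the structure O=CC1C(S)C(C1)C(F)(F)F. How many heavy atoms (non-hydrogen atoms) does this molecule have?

11

Every atom symbol written in the SMILES (organic subset) is one heavy atom; implicit H are not written.
Heavy atoms by element → C:6, F:3, O:1, S:1.
Total: 11.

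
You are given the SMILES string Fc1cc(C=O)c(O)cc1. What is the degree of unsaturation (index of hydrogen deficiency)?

Molecular formula: C7H5FO2.
DoU = (2C + 2 + N − H − X) / 2, where X is the halogen count and O/S are ignored.
    = (2·7 + 2 + 0 − 5 − 1) / 2 = 10 / 2 = 5.

5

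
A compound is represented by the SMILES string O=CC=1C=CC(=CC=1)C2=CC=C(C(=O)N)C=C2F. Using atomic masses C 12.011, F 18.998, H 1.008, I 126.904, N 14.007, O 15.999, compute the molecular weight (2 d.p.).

First, the molecular formula is C14H10FNO2 (counting implicit H from valence).
  C: 14 × 12.011 = 168.154
  F: 1 × 18.998 = 18.998
  H: 10 × 1.008 = 10.080
  N: 1 × 14.007 = 14.007
  O: 2 × 15.999 = 31.998
Sum: 14×12.011 + 1×18.998 + 10×1.008 + 1×14.007 + 2×15.999 = 243.237 → 243.24 g/mol.

243.24 g/mol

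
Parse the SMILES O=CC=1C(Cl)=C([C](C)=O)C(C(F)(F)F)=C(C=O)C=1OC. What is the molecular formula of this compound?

Walk through each heavy atom and fill implicit hydrogens from standard valence (C 4, N 3, O 2, S 2, halogen 1):
  atom 1: O, bond orders sum to 2 (valence 2) → 0 H
  atom 2: C, bond orders sum to 3 (valence 4) → 1 H
  atom 3: C, bond orders sum to 4 (valence 4) → 0 H
  atom 4: C, bond orders sum to 4 (valence 4) → 0 H
  atom 5: Cl (halogen, monovalent) → 0 H
  atom 6: C, bond orders sum to 4 (valence 4) → 0 H
  atom 7: C with explicit H count 0
  atom 8: C, bond orders sum to 1 (valence 4) → 3 H
  atom 9: O, bond orders sum to 2 (valence 2) → 0 H
  atom 10: C, bond orders sum to 4 (valence 4) → 0 H
  atom 11: C, bond orders sum to 4 (valence 4) → 0 H
  atom 12: F (halogen, monovalent) → 0 H
  atom 13: F (halogen, monovalent) → 0 H
  atom 14: F (halogen, monovalent) → 0 H
  atom 15: C, bond orders sum to 4 (valence 4) → 0 H
  atom 16: C, bond orders sum to 3 (valence 4) → 1 H
  atom 17: O, bond orders sum to 2 (valence 2) → 0 H
  atom 18: C, bond orders sum to 4 (valence 4) → 0 H
  atom 19: O, bond orders sum to 2 (valence 2) → 0 H
  atom 20: C, bond orders sum to 1 (valence 4) → 3 H
Totals → C:12, H:8, Cl:1, F:3, O:4.

C12H8ClF3O4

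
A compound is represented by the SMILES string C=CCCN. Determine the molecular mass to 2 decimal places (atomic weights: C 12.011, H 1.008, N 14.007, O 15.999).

First, the molecular formula is C4H9N (counting implicit H from valence).
  C: 4 × 12.011 = 48.044
  H: 9 × 1.008 = 9.072
  N: 1 × 14.007 = 14.007
Sum: 4×12.011 + 9×1.008 + 1×14.007 = 71.123 → 71.12 g/mol.

71.12 g/mol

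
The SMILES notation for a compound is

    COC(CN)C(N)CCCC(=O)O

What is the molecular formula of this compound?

C8H18N2O3

Walk through each heavy atom and fill implicit hydrogens from standard valence (C 4, N 3, O 2, S 2, halogen 1):
  atom 1: C, bond orders sum to 1 (valence 4) → 3 H
  atom 2: O, bond orders sum to 2 (valence 2) → 0 H
  atom 3: C, bond orders sum to 3 (valence 4) → 1 H
  atom 4: C, bond orders sum to 2 (valence 4) → 2 H
  atom 5: N, bond orders sum to 1 (valence 3) → 2 H
  atom 6: C, bond orders sum to 3 (valence 4) → 1 H
  atom 7: N, bond orders sum to 1 (valence 3) → 2 H
  atom 8: C, bond orders sum to 2 (valence 4) → 2 H
  atom 9: C, bond orders sum to 2 (valence 4) → 2 H
  atom 10: C, bond orders sum to 2 (valence 4) → 2 H
  atom 11: C, bond orders sum to 4 (valence 4) → 0 H
  atom 12: O, bond orders sum to 2 (valence 2) → 0 H
  atom 13: O, bond orders sum to 1 (valence 2) → 1 H
Totals → C:8, H:18, N:2, O:3.
In Hill order: C8H18N2O3.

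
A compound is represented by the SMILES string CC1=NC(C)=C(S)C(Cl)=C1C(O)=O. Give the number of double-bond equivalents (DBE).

Molecular formula: C8H8ClNO2S.
DoU = (2C + 2 + N − H − X) / 2, where X is the halogen count and O/S are ignored.
    = (2·8 + 2 + 1 − 8 − 1) / 2 = 10 / 2 = 5.

5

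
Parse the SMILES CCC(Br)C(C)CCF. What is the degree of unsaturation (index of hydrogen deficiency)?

0

Molecular formula: C7H14BrF.
DoU = (2C + 2 + N − H − X) / 2, where X is the halogen count and O/S are ignored.
    = (2·7 + 2 + 0 − 14 − 2) / 2 = 0 / 2 = 0.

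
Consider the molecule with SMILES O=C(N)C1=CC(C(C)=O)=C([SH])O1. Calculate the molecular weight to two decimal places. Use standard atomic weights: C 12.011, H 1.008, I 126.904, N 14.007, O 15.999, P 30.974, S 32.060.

First, the molecular formula is C7H7NO3S (counting implicit H from valence).
  C: 7 × 12.011 = 84.077
  H: 7 × 1.008 = 7.056
  N: 1 × 14.007 = 14.007
  O: 3 × 15.999 = 47.997
  S: 1 × 32.060 = 32.060
Sum: 7×12.011 + 7×1.008 + 1×14.007 + 3×15.999 + 1×32.060 = 185.197 → 185.20 g/mol.

185.20 g/mol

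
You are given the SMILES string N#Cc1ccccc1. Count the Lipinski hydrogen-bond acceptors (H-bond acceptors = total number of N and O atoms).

1

N atoms: 1; O atoms: 0.
Lipinski HBA = 1 + 0 = 1.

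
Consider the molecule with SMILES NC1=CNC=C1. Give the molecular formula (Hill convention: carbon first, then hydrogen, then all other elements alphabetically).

C4H6N2

Walk through each heavy atom and fill implicit hydrogens from standard valence (C 4, N 3, O 2, S 2, halogen 1):
  atom 1: N, bond orders sum to 1 (valence 3) → 2 H
  atom 2: C, bond orders sum to 4 (valence 4) → 0 H
  atom 3: C, bond orders sum to 3 (valence 4) → 1 H
  atom 4: N, bond orders sum to 2 (valence 3) → 1 H
  atom 5: C, bond orders sum to 3 (valence 4) → 1 H
  atom 6: C, bond orders sum to 3 (valence 4) → 1 H
Totals → C:4, H:6, N:2.
In Hill order: C4H6N2.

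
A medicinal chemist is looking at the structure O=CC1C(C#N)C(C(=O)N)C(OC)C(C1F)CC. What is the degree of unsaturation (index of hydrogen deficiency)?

5

Degree of unsaturation = (number of rings) + (number of π bonds).
Ring closures in the SMILES: 1.
π bonds: 2 double bonds (each 1 DoU), 1 triple bond (each 2 DoU) → 4 DoU from unsaturation.
Total DoU = 1 + 4 = 5.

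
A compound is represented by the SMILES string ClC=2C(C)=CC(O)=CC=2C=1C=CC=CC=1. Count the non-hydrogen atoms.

Every atom symbol written in the SMILES (organic subset) is one heavy atom; implicit H are not written.
Heavy atoms by element → C:13, Cl:1, O:1.
Total: 15.

15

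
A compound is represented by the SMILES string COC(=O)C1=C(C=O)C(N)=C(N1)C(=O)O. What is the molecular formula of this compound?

Walk through each heavy atom and fill implicit hydrogens from standard valence (C 4, N 3, O 2, S 2, halogen 1):
  atom 1: C, bond orders sum to 1 (valence 4) → 3 H
  atom 2: O, bond orders sum to 2 (valence 2) → 0 H
  atom 3: C, bond orders sum to 4 (valence 4) → 0 H
  atom 4: O, bond orders sum to 2 (valence 2) → 0 H
  atom 5: C, bond orders sum to 4 (valence 4) → 0 H
  atom 6: C, bond orders sum to 4 (valence 4) → 0 H
  atom 7: C, bond orders sum to 3 (valence 4) → 1 H
  atom 8: O, bond orders sum to 2 (valence 2) → 0 H
  atom 9: C, bond orders sum to 4 (valence 4) → 0 H
  atom 10: N, bond orders sum to 1 (valence 3) → 2 H
  atom 11: C, bond orders sum to 4 (valence 4) → 0 H
  atom 12: N, bond orders sum to 2 (valence 3) → 1 H
  atom 13: C, bond orders sum to 4 (valence 4) → 0 H
  atom 14: O, bond orders sum to 2 (valence 2) → 0 H
  atom 15: O, bond orders sum to 1 (valence 2) → 1 H
Totals → C:8, H:8, N:2, O:5.

C8H8N2O5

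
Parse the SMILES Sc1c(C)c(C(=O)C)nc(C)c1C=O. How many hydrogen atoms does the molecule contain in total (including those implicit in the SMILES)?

11

Walk through each heavy atom and fill implicit hydrogens from standard valence (C 4, N 3, O 2, S 2, halogen 1); for lowercase aromatic atoms, an aromatic c carries 1 H when it has two neighbours and 0 H with three, and aromatic n carries 0 H:
  atom 1: S, bond orders sum to 1 (valence 2) → 1 H
  atom 2: aromatic c, 3 neighbours → 0 H
  atom 3: aromatic c, 3 neighbours → 0 H
  atom 4: C, bond orders sum to 1 (valence 4) → 3 H
  atom 5: aromatic c, 3 neighbours → 0 H
  atom 6: C, bond orders sum to 4 (valence 4) → 0 H
  atom 7: O, bond orders sum to 2 (valence 2) → 0 H
  atom 8: C, bond orders sum to 1 (valence 4) → 3 H
  atom 9: aromatic n, 2 neighbours → 0 H
  atom 10: aromatic c, 3 neighbours → 0 H
  atom 11: C, bond orders sum to 1 (valence 4) → 3 H
  atom 12: aromatic c, 3 neighbours → 0 H
  atom 13: C, bond orders sum to 3 (valence 4) → 1 H
  atom 14: O, bond orders sum to 2 (valence 2) → 0 H
Total hydrogens: 11.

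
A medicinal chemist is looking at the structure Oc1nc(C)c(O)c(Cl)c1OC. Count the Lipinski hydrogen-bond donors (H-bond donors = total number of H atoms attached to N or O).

Donors: find every N or O and count the H atoms it carries.
  atom 1 (O): bond orders sum to 1 → 1 H
  atom 3 (N): bond orders sum to 3 → 0 H
  atom 7 (O): bond orders sum to 1 → 1 H
  atom 11 (O): bond orders sum to 2 → 0 H
Lipinski HBD = 2.

2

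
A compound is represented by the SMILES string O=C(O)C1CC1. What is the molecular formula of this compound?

C4H6O2

Walk through each heavy atom and fill implicit hydrogens from standard valence (C 4, N 3, O 2, S 2, halogen 1):
  atom 1: O, bond orders sum to 2 (valence 2) → 0 H
  atom 2: C, bond orders sum to 4 (valence 4) → 0 H
  atom 3: O, bond orders sum to 1 (valence 2) → 1 H
  atom 4: C, bond orders sum to 3 (valence 4) → 1 H
  atom 5: C, bond orders sum to 2 (valence 4) → 2 H
  atom 6: C, bond orders sum to 2 (valence 4) → 2 H
Totals → C:4, H:6, O:2.
In Hill order: C4H6O2.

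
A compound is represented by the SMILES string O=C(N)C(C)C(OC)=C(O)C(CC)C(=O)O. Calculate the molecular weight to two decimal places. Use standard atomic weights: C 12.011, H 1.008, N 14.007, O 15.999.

231.25 g/mol

First, the molecular formula is C10H17NO5 (counting implicit H from valence).
  C: 10 × 12.011 = 120.110
  H: 17 × 1.008 = 17.136
  N: 1 × 14.007 = 14.007
  O: 5 × 15.999 = 79.995
Sum: 10×12.011 + 17×1.008 + 1×14.007 + 5×15.999 = 231.248 → 231.25 g/mol.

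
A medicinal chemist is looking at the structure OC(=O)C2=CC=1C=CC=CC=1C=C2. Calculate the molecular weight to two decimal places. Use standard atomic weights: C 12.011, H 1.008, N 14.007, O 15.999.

172.18 g/mol

First, the molecular formula is C11H8O2 (counting implicit H from valence).
  C: 11 × 12.011 = 132.121
  H: 8 × 1.008 = 8.064
  O: 2 × 15.999 = 31.998
Sum: 11×12.011 + 8×1.008 + 2×15.999 = 172.183 → 172.18 g/mol.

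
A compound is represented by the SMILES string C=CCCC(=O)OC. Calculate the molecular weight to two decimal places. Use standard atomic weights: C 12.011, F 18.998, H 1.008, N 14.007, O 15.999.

114.14 g/mol

First, the molecular formula is C6H10O2 (counting implicit H from valence).
  C: 6 × 12.011 = 72.066
  H: 10 × 1.008 = 10.080
  O: 2 × 15.999 = 31.998
Sum: 6×12.011 + 10×1.008 + 2×15.999 = 114.144 → 114.14 g/mol.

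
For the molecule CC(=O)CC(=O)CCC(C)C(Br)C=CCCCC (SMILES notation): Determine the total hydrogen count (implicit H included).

Walk through each heavy atom and fill implicit hydrogens from standard valence (C 4, N 3, O 2, S 2, halogen 1):
  atom 1: C, bond orders sum to 1 (valence 4) → 3 H
  atom 2: C, bond orders sum to 4 (valence 4) → 0 H
  atom 3: O, bond orders sum to 2 (valence 2) → 0 H
  atom 4: C, bond orders sum to 2 (valence 4) → 2 H
  atom 5: C, bond orders sum to 4 (valence 4) → 0 H
  atom 6: O, bond orders sum to 2 (valence 2) → 0 H
  atom 7: C, bond orders sum to 2 (valence 4) → 2 H
  atom 8: C, bond orders sum to 2 (valence 4) → 2 H
  atom 9: C, bond orders sum to 3 (valence 4) → 1 H
  atom 10: C, bond orders sum to 1 (valence 4) → 3 H
  atom 11: C, bond orders sum to 3 (valence 4) → 1 H
  atom 12: Br (halogen, monovalent) → 0 H
  atom 13: C, bond orders sum to 3 (valence 4) → 1 H
  atom 14: C, bond orders sum to 3 (valence 4) → 1 H
  atom 15: C, bond orders sum to 2 (valence 4) → 2 H
  atom 16: C, bond orders sum to 2 (valence 4) → 2 H
  atom 17: C, bond orders sum to 2 (valence 4) → 2 H
  atom 18: C, bond orders sum to 1 (valence 4) → 3 H
Total hydrogens: 25.

25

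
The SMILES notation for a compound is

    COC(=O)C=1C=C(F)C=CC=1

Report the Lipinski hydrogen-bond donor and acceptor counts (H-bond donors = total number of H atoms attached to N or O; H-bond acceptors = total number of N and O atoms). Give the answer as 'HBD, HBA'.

0, 2

Donors: find every N or O and count the H atoms it carries.
  atom 2 (O): bond orders sum to 2 → 0 H
  atom 4 (O): bond orders sum to 2 → 0 H
Lipinski HBD = 0.
Acceptors: N atoms = 0, O atoms = 2 → HBA = 2.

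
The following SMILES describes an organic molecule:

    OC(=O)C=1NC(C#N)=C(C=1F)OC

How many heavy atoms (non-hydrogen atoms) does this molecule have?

Every atom symbol written in the SMILES (organic subset) is one heavy atom; implicit H are not written.
Heavy atoms by element → C:7, F:1, N:2, O:3.
Total: 13.

13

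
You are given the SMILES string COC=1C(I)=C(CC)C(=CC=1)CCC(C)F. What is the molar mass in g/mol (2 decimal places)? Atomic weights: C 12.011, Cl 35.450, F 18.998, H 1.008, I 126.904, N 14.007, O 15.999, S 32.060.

336.19 g/mol

First, the molecular formula is C13H18FIO (counting implicit H from valence).
  C: 13 × 12.011 = 156.143
  F: 1 × 18.998 = 18.998
  H: 18 × 1.008 = 18.144
  I: 1 × 126.904 = 126.904
  O: 1 × 15.999 = 15.999
Sum: 13×12.011 + 1×18.998 + 18×1.008 + 1×126.904 + 1×15.999 = 336.188 → 336.19 g/mol.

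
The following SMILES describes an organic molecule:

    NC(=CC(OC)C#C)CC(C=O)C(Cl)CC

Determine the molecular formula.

Walk through each heavy atom and fill implicit hydrogens from standard valence (C 4, N 3, O 2, S 2, halogen 1):
  atom 1: N, bond orders sum to 1 (valence 3) → 2 H
  atom 2: C, bond orders sum to 4 (valence 4) → 0 H
  atom 3: C, bond orders sum to 3 (valence 4) → 1 H
  atom 4: C, bond orders sum to 3 (valence 4) → 1 H
  atom 5: O, bond orders sum to 2 (valence 2) → 0 H
  atom 6: C, bond orders sum to 1 (valence 4) → 3 H
  atom 7: C, bond orders sum to 4 (valence 4) → 0 H
  atom 8: C, bond orders sum to 3 (valence 4) → 1 H
  atom 9: C, bond orders sum to 2 (valence 4) → 2 H
  atom 10: C, bond orders sum to 3 (valence 4) → 1 H
  atom 11: C, bond orders sum to 3 (valence 4) → 1 H
  atom 12: O, bond orders sum to 2 (valence 2) → 0 H
  atom 13: C, bond orders sum to 3 (valence 4) → 1 H
  atom 14: Cl (halogen, monovalent) → 0 H
  atom 15: C, bond orders sum to 2 (valence 4) → 2 H
  atom 16: C, bond orders sum to 1 (valence 4) → 3 H
Totals → C:12, H:18, Cl:1, N:1, O:2.

C12H18ClNO2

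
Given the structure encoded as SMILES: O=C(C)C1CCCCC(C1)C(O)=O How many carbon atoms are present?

10

Count every carbon token in the SMILES (each C, including those in ring-closure positions and inside branches).
Carbon count: 10.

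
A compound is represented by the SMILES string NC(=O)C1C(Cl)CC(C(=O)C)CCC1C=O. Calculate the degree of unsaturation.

4

Molecular formula: C11H16ClNO3.
DoU = (2C + 2 + N − H − X) / 2, where X is the halogen count and O/S are ignored.
    = (2·11 + 2 + 1 − 16 − 1) / 2 = 8 / 2 = 4.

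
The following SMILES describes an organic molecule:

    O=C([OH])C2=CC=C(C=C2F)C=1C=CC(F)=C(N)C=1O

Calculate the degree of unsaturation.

9

Degree of unsaturation = (number of rings) + (number of π bonds).
Ring closures in the SMILES: 2.
π bonds: 7 double bonds (each 1 DoU) → 7 DoU from unsaturation.
Total DoU = 2 + 7 = 9.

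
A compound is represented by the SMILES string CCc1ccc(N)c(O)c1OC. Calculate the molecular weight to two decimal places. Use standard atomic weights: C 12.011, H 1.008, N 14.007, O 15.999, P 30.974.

167.21 g/mol

First, the molecular formula is C9H13NO2 (counting implicit H from valence).
  C: 9 × 12.011 = 108.099
  H: 13 × 1.008 = 13.104
  N: 1 × 14.007 = 14.007
  O: 2 × 15.999 = 31.998
Sum: 9×12.011 + 13×1.008 + 1×14.007 + 2×15.999 = 167.208 → 167.21 g/mol.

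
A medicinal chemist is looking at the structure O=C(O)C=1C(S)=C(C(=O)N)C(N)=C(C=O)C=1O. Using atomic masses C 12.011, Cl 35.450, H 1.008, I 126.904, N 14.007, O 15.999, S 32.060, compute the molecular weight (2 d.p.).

256.23 g/mol

First, the molecular formula is C9H8N2O5S (counting implicit H from valence).
  C: 9 × 12.011 = 108.099
  H: 8 × 1.008 = 8.064
  N: 2 × 14.007 = 28.014
  O: 5 × 15.999 = 79.995
  S: 1 × 32.060 = 32.060
Sum: 9×12.011 + 8×1.008 + 2×14.007 + 5×15.999 + 1×32.060 = 256.232 → 256.23 g/mol.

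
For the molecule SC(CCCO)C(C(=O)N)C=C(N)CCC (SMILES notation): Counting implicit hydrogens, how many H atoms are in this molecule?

22

Walk through each heavy atom and fill implicit hydrogens from standard valence (C 4, N 3, O 2, S 2, halogen 1):
  atom 1: S, bond orders sum to 1 (valence 2) → 1 H
  atom 2: C, bond orders sum to 3 (valence 4) → 1 H
  atom 3: C, bond orders sum to 2 (valence 4) → 2 H
  atom 4: C, bond orders sum to 2 (valence 4) → 2 H
  atom 5: C, bond orders sum to 2 (valence 4) → 2 H
  atom 6: O, bond orders sum to 1 (valence 2) → 1 H
  atom 7: C, bond orders sum to 3 (valence 4) → 1 H
  atom 8: C, bond orders sum to 4 (valence 4) → 0 H
  atom 9: O, bond orders sum to 2 (valence 2) → 0 H
  atom 10: N, bond orders sum to 1 (valence 3) → 2 H
  atom 11: C, bond orders sum to 3 (valence 4) → 1 H
  atom 12: C, bond orders sum to 4 (valence 4) → 0 H
  atom 13: N, bond orders sum to 1 (valence 3) → 2 H
  atom 14: C, bond orders sum to 2 (valence 4) → 2 H
  atom 15: C, bond orders sum to 2 (valence 4) → 2 H
  atom 16: C, bond orders sum to 1 (valence 4) → 3 H
Total hydrogens: 22.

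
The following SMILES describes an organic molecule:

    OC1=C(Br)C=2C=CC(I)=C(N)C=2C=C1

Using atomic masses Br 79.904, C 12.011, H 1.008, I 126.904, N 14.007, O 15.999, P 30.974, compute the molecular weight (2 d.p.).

First, the molecular formula is C10H7BrINO (counting implicit H from valence).
  Br: 1 × 79.904 = 79.904
  C: 10 × 12.011 = 120.110
  H: 7 × 1.008 = 7.056
  I: 1 × 126.904 = 126.904
  N: 1 × 14.007 = 14.007
  O: 1 × 15.999 = 15.999
Sum: 1×79.904 + 10×12.011 + 7×1.008 + 1×126.904 + 1×14.007 + 1×15.999 = 363.980 → 363.98 g/mol.

363.98 g/mol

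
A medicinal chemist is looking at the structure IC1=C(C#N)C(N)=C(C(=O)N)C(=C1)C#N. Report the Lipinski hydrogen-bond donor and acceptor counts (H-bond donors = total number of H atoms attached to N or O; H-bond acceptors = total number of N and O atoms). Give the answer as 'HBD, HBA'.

Donors: find every N or O and count the H atoms it carries.
  atom 5 (N): bond orders sum to 3 → 0 H
  atom 7 (N): bond orders sum to 1 → 2 H
  atom 10 (O): bond orders sum to 2 → 0 H
  atom 11 (N): bond orders sum to 1 → 2 H
  atom 15 (N): bond orders sum to 3 → 0 H
Lipinski HBD = 4.
Acceptors: N atoms = 4, O atoms = 1 → HBA = 5.

4, 5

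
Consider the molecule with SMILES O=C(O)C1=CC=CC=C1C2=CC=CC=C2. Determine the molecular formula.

C13H10O2

Walk through each heavy atom and fill implicit hydrogens from standard valence (C 4, N 3, O 2, S 2, halogen 1):
  atom 1: O, bond orders sum to 2 (valence 2) → 0 H
  atom 2: C, bond orders sum to 4 (valence 4) → 0 H
  atom 3: O, bond orders sum to 1 (valence 2) → 1 H
  atom 4: C, bond orders sum to 4 (valence 4) → 0 H
  atom 5: C, bond orders sum to 3 (valence 4) → 1 H
  atom 6: C, bond orders sum to 3 (valence 4) → 1 H
  atom 7: C, bond orders sum to 3 (valence 4) → 1 H
  atom 8: C, bond orders sum to 3 (valence 4) → 1 H
  atom 9: C, bond orders sum to 4 (valence 4) → 0 H
  atom 10: C, bond orders sum to 4 (valence 4) → 0 H
  atom 11: C, bond orders sum to 3 (valence 4) → 1 H
  atom 12: C, bond orders sum to 3 (valence 4) → 1 H
  atom 13: C, bond orders sum to 3 (valence 4) → 1 H
  atom 14: C, bond orders sum to 3 (valence 4) → 1 H
  atom 15: C, bond orders sum to 3 (valence 4) → 1 H
Totals → C:13, H:10, O:2.
In Hill order: C13H10O2.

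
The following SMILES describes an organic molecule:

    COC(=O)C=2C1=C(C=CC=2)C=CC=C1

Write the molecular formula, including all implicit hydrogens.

Walk through each heavy atom and fill implicit hydrogens from standard valence (C 4, N 3, O 2, S 2, halogen 1):
  atom 1: C, bond orders sum to 1 (valence 4) → 3 H
  atom 2: O, bond orders sum to 2 (valence 2) → 0 H
  atom 3: C, bond orders sum to 4 (valence 4) → 0 H
  atom 4: O, bond orders sum to 2 (valence 2) → 0 H
  atom 5: C, bond orders sum to 4 (valence 4) → 0 H
  atom 6: C, bond orders sum to 4 (valence 4) → 0 H
  atom 7: C, bond orders sum to 4 (valence 4) → 0 H
  atom 8: C, bond orders sum to 3 (valence 4) → 1 H
  atom 9: C, bond orders sum to 3 (valence 4) → 1 H
  atom 10: C, bond orders sum to 3 (valence 4) → 1 H
  atom 11: C, bond orders sum to 3 (valence 4) → 1 H
  atom 12: C, bond orders sum to 3 (valence 4) → 1 H
  atom 13: C, bond orders sum to 3 (valence 4) → 1 H
  atom 14: C, bond orders sum to 3 (valence 4) → 1 H
Totals → C:12, H:10, O:2.
In Hill order: C12H10O2.

C12H10O2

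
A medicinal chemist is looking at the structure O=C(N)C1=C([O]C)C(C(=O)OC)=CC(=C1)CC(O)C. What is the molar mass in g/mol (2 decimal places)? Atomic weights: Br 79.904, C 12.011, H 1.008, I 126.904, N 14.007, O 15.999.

267.28 g/mol

First, the molecular formula is C13H17NO5 (counting implicit H from valence).
  C: 13 × 12.011 = 156.143
  H: 17 × 1.008 = 17.136
  N: 1 × 14.007 = 14.007
  O: 5 × 15.999 = 79.995
Sum: 13×12.011 + 17×1.008 + 1×14.007 + 5×15.999 = 267.281 → 267.28 g/mol.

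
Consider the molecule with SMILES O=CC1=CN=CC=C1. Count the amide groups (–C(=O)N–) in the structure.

0

Scan the SMILES for the amide motif — none present.
Groups that are present: 1 aldehyde.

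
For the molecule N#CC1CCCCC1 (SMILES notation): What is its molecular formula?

C7H11N

Walk through each heavy atom and fill implicit hydrogens from standard valence (C 4, N 3, O 2, S 2, halogen 1):
  atom 1: N, bond orders sum to 3 (valence 3) → 0 H
  atom 2: C, bond orders sum to 4 (valence 4) → 0 H
  atom 3: C, bond orders sum to 3 (valence 4) → 1 H
  atom 4: C, bond orders sum to 2 (valence 4) → 2 H
  atom 5: C, bond orders sum to 2 (valence 4) → 2 H
  atom 6: C, bond orders sum to 2 (valence 4) → 2 H
  atom 7: C, bond orders sum to 2 (valence 4) → 2 H
  atom 8: C, bond orders sum to 2 (valence 4) → 2 H
Totals → C:7, H:11, N:1.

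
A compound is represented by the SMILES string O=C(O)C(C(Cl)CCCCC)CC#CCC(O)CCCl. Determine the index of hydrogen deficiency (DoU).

3

Molecular formula: C15H24Cl2O3.
DoU = (2C + 2 + N − H − X) / 2, where X is the halogen count and O/S are ignored.
    = (2·15 + 2 + 0 − 24 − 2) / 2 = 6 / 2 = 3.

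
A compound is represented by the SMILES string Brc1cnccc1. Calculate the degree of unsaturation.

Molecular formula: C5H4BrN.
DoU = (2C + 2 + N − H − X) / 2, where X is the halogen count and O/S are ignored.
    = (2·5 + 2 + 1 − 4 − 1) / 2 = 8 / 2 = 4.

4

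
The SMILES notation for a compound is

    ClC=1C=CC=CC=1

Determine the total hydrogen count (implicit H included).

5

Walk through each heavy atom and fill implicit hydrogens from standard valence (C 4, N 3, O 2, S 2, halogen 1):
  atom 1: Cl (halogen, monovalent) → 0 H
  atom 2: C, bond orders sum to 4 (valence 4) → 0 H
  atom 3: C, bond orders sum to 3 (valence 4) → 1 H
  atom 4: C, bond orders sum to 3 (valence 4) → 1 H
  atom 5: C, bond orders sum to 3 (valence 4) → 1 H
  atom 6: C, bond orders sum to 3 (valence 4) → 1 H
  atom 7: C, bond orders sum to 3 (valence 4) → 1 H
Total hydrogens: 5.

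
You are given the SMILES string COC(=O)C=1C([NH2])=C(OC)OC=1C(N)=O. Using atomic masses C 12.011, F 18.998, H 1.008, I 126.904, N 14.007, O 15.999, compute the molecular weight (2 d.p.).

First, the molecular formula is C8H10N2O5 (counting implicit H from valence).
  C: 8 × 12.011 = 96.088
  H: 10 × 1.008 = 10.080
  N: 2 × 14.007 = 28.014
  O: 5 × 15.999 = 79.995
Sum: 8×12.011 + 10×1.008 + 2×14.007 + 5×15.999 = 214.177 → 214.18 g/mol.

214.18 g/mol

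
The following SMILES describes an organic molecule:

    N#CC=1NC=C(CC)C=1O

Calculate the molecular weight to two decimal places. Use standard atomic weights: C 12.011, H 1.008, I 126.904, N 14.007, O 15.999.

136.15 g/mol

First, the molecular formula is C7H8N2O (counting implicit H from valence).
  C: 7 × 12.011 = 84.077
  H: 8 × 1.008 = 8.064
  N: 2 × 14.007 = 28.014
  O: 1 × 15.999 = 15.999
Sum: 7×12.011 + 8×1.008 + 2×14.007 + 1×15.999 = 136.154 → 136.15 g/mol.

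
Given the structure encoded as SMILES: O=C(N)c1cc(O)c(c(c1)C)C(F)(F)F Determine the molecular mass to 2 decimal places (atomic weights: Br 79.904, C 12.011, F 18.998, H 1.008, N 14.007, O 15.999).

219.16 g/mol

First, the molecular formula is C9H8F3NO2 (counting implicit H from valence).
  C: 9 × 12.011 = 108.099
  F: 3 × 18.998 = 56.994
  H: 8 × 1.008 = 8.064
  N: 1 × 14.007 = 14.007
  O: 2 × 15.999 = 31.998
Sum: 9×12.011 + 3×18.998 + 8×1.008 + 1×14.007 + 2×15.999 = 219.162 → 219.16 g/mol.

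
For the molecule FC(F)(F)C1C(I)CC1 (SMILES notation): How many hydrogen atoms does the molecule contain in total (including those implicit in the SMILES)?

Walk through each heavy atom and fill implicit hydrogens from standard valence (C 4, N 3, O 2, S 2, halogen 1):
  atom 1: F (halogen, monovalent) → 0 H
  atom 2: C, bond orders sum to 4 (valence 4) → 0 H
  atom 3: F (halogen, monovalent) → 0 H
  atom 4: F (halogen, monovalent) → 0 H
  atom 5: C, bond orders sum to 3 (valence 4) → 1 H
  atom 6: C, bond orders sum to 3 (valence 4) → 1 H
  atom 7: I (halogen, monovalent) → 0 H
  atom 8: C, bond orders sum to 2 (valence 4) → 2 H
  atom 9: C, bond orders sum to 2 (valence 4) → 2 H
Total hydrogens: 6.

6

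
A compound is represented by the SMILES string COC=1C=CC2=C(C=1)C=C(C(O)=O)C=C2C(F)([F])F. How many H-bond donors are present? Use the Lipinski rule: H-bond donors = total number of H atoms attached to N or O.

Donors: find every N or O and count the H atoms it carries.
  atom 2 (O): bond orders sum to 2 → 0 H
  atom 12 (O): bond orders sum to 1 → 1 H
  atom 13 (O): bond orders sum to 2 → 0 H
Lipinski HBD = 1.

1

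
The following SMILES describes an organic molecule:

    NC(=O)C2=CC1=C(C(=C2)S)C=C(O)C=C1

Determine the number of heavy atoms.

15

Every atom symbol written in the SMILES (organic subset) is one heavy atom; implicit H are not written.
Heavy atoms by element → C:11, N:1, O:2, S:1.
Total: 15.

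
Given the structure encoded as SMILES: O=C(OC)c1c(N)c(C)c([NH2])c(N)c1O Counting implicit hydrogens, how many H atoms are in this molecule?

13

Walk through each heavy atom and fill implicit hydrogens from standard valence (C 4, N 3, O 2, S 2, halogen 1); for lowercase aromatic atoms, an aromatic c carries 1 H when it has two neighbours and 0 H with three, and aromatic n carries 0 H:
  atom 1: O, bond orders sum to 2 (valence 2) → 0 H
  atom 2: C, bond orders sum to 4 (valence 4) → 0 H
  atom 3: O, bond orders sum to 2 (valence 2) → 0 H
  atom 4: C, bond orders sum to 1 (valence 4) → 3 H
  atom 5: aromatic c, 3 neighbours → 0 H
  atom 6: aromatic c, 3 neighbours → 0 H
  atom 7: N, bond orders sum to 1 (valence 3) → 2 H
  atom 8: aromatic c, 3 neighbours → 0 H
  atom 9: C, bond orders sum to 1 (valence 4) → 3 H
  atom 10: aromatic c, 3 neighbours → 0 H
  atom 11: N with explicit H count 2
  atom 12: aromatic c, 3 neighbours → 0 H
  atom 13: N, bond orders sum to 1 (valence 3) → 2 H
  atom 14: aromatic c, 3 neighbours → 0 H
  atom 15: O, bond orders sum to 1 (valence 2) → 1 H
Total hydrogens: 13.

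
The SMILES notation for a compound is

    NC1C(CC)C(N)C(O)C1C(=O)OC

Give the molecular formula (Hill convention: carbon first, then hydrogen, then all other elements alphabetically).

Walk through each heavy atom and fill implicit hydrogens from standard valence (C 4, N 3, O 2, S 2, halogen 1):
  atom 1: N, bond orders sum to 1 (valence 3) → 2 H
  atom 2: C, bond orders sum to 3 (valence 4) → 1 H
  atom 3: C, bond orders sum to 3 (valence 4) → 1 H
  atom 4: C, bond orders sum to 2 (valence 4) → 2 H
  atom 5: C, bond orders sum to 1 (valence 4) → 3 H
  atom 6: C, bond orders sum to 3 (valence 4) → 1 H
  atom 7: N, bond orders sum to 1 (valence 3) → 2 H
  atom 8: C, bond orders sum to 3 (valence 4) → 1 H
  atom 9: O, bond orders sum to 1 (valence 2) → 1 H
  atom 10: C, bond orders sum to 3 (valence 4) → 1 H
  atom 11: C, bond orders sum to 4 (valence 4) → 0 H
  atom 12: O, bond orders sum to 2 (valence 2) → 0 H
  atom 13: O, bond orders sum to 2 (valence 2) → 0 H
  atom 14: C, bond orders sum to 1 (valence 4) → 3 H
Totals → C:9, H:18, N:2, O:3.
In Hill order: C9H18N2O3.

C9H18N2O3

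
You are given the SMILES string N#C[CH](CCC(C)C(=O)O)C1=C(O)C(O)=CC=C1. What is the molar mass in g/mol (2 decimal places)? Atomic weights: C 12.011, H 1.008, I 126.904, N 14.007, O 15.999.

249.27 g/mol

First, the molecular formula is C13H15NO4 (counting implicit H from valence).
  C: 13 × 12.011 = 156.143
  H: 15 × 1.008 = 15.120
  N: 1 × 14.007 = 14.007
  O: 4 × 15.999 = 63.996
Sum: 13×12.011 + 15×1.008 + 1×14.007 + 4×15.999 = 249.266 → 249.27 g/mol.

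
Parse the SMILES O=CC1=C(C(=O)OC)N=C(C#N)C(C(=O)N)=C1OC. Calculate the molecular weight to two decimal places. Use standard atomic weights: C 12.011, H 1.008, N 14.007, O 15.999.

263.21 g/mol

First, the molecular formula is C11H9N3O5 (counting implicit H from valence).
  C: 11 × 12.011 = 132.121
  H: 9 × 1.008 = 9.072
  N: 3 × 14.007 = 42.021
  O: 5 × 15.999 = 79.995
Sum: 11×12.011 + 9×1.008 + 3×14.007 + 5×15.999 = 263.209 → 263.21 g/mol.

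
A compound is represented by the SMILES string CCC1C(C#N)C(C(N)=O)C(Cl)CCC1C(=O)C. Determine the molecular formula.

Walk through each heavy atom and fill implicit hydrogens from standard valence (C 4, N 3, O 2, S 2, halogen 1):
  atom 1: C, bond orders sum to 1 (valence 4) → 3 H
  atom 2: C, bond orders sum to 2 (valence 4) → 2 H
  atom 3: C, bond orders sum to 3 (valence 4) → 1 H
  atom 4: C, bond orders sum to 3 (valence 4) → 1 H
  atom 5: C, bond orders sum to 4 (valence 4) → 0 H
  atom 6: N, bond orders sum to 3 (valence 3) → 0 H
  atom 7: C, bond orders sum to 3 (valence 4) → 1 H
  atom 8: C, bond orders sum to 4 (valence 4) → 0 H
  atom 9: N, bond orders sum to 1 (valence 3) → 2 H
  atom 10: O, bond orders sum to 2 (valence 2) → 0 H
  atom 11: C, bond orders sum to 3 (valence 4) → 1 H
  atom 12: Cl (halogen, monovalent) → 0 H
  atom 13: C, bond orders sum to 2 (valence 4) → 2 H
  atom 14: C, bond orders sum to 2 (valence 4) → 2 H
  atom 15: C, bond orders sum to 3 (valence 4) → 1 H
  atom 16: C, bond orders sum to 4 (valence 4) → 0 H
  atom 17: O, bond orders sum to 2 (valence 2) → 0 H
  atom 18: C, bond orders sum to 1 (valence 4) → 3 H
Totals → C:13, H:19, Cl:1, N:2, O:2.
In Hill order: C13H19ClN2O2.

C13H19ClN2O2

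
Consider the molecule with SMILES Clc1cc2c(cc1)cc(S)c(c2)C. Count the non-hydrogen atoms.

Every atom symbol written in the SMILES (organic subset) is one heavy atom; implicit H are not written.
Heavy atoms by element → C:11, Cl:1, S:1.
Total: 13.

13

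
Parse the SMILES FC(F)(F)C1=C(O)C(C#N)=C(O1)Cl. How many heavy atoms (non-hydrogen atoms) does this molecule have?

Every atom symbol written in the SMILES (organic subset) is one heavy atom; implicit H are not written.
Heavy atoms by element → C:6, Cl:1, F:3, N:1, O:2.
Total: 13.

13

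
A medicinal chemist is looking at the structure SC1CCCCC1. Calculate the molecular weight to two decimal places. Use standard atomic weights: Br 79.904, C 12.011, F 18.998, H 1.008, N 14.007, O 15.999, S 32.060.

116.22 g/mol

First, the molecular formula is C6H12S (counting implicit H from valence).
  C: 6 × 12.011 = 72.066
  H: 12 × 1.008 = 12.096
  S: 1 × 32.060 = 32.060
Sum: 6×12.011 + 12×1.008 + 1×32.060 = 116.222 → 116.22 g/mol.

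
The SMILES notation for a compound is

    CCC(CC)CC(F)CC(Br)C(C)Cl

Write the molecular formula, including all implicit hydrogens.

Walk through each heavy atom and fill implicit hydrogens from standard valence (C 4, N 3, O 2, S 2, halogen 1):
  atom 1: C, bond orders sum to 1 (valence 4) → 3 H
  atom 2: C, bond orders sum to 2 (valence 4) → 2 H
  atom 3: C, bond orders sum to 3 (valence 4) → 1 H
  atom 4: C, bond orders sum to 2 (valence 4) → 2 H
  atom 5: C, bond orders sum to 1 (valence 4) → 3 H
  atom 6: C, bond orders sum to 2 (valence 4) → 2 H
  atom 7: C, bond orders sum to 3 (valence 4) → 1 H
  atom 8: F (halogen, monovalent) → 0 H
  atom 9: C, bond orders sum to 2 (valence 4) → 2 H
  atom 10: C, bond orders sum to 3 (valence 4) → 1 H
  atom 11: Br (halogen, monovalent) → 0 H
  atom 12: C, bond orders sum to 3 (valence 4) → 1 H
  atom 13: C, bond orders sum to 1 (valence 4) → 3 H
  atom 14: Cl (halogen, monovalent) → 0 H
Totals → C:11, H:21, Br:1, Cl:1, F:1.
In Hill order: C11H21BrClF.

C11H21BrClF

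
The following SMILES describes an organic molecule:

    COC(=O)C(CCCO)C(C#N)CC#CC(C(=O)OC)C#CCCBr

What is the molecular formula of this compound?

Walk through each heavy atom and fill implicit hydrogens from standard valence (C 4, N 3, O 2, S 2, halogen 1):
  atom 1: C, bond orders sum to 1 (valence 4) → 3 H
  atom 2: O, bond orders sum to 2 (valence 2) → 0 H
  atom 3: C, bond orders sum to 4 (valence 4) → 0 H
  atom 4: O, bond orders sum to 2 (valence 2) → 0 H
  atom 5: C, bond orders sum to 3 (valence 4) → 1 H
  atom 6: C, bond orders sum to 2 (valence 4) → 2 H
  atom 7: C, bond orders sum to 2 (valence 4) → 2 H
  atom 8: C, bond orders sum to 2 (valence 4) → 2 H
  atom 9: O, bond orders sum to 1 (valence 2) → 1 H
  atom 10: C, bond orders sum to 3 (valence 4) → 1 H
  atom 11: C, bond orders sum to 4 (valence 4) → 0 H
  atom 12: N, bond orders sum to 3 (valence 3) → 0 H
  atom 13: C, bond orders sum to 2 (valence 4) → 2 H
  atom 14: C, bond orders sum to 4 (valence 4) → 0 H
  atom 15: C, bond orders sum to 4 (valence 4) → 0 H
  atom 16: C, bond orders sum to 3 (valence 4) → 1 H
  atom 17: C, bond orders sum to 4 (valence 4) → 0 H
  atom 18: O, bond orders sum to 2 (valence 2) → 0 H
  atom 19: O, bond orders sum to 2 (valence 2) → 0 H
  atom 20: C, bond orders sum to 1 (valence 4) → 3 H
  atom 21: C, bond orders sum to 4 (valence 4) → 0 H
  atom 22: C, bond orders sum to 4 (valence 4) → 0 H
  atom 23: C, bond orders sum to 2 (valence 4) → 2 H
  atom 24: C, bond orders sum to 2 (valence 4) → 2 H
  atom 25: Br (halogen, monovalent) → 0 H
Totals → C:18, H:22, Br:1, N:1, O:5.
In Hill order: C18H22BrNO5.

C18H22BrNO5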